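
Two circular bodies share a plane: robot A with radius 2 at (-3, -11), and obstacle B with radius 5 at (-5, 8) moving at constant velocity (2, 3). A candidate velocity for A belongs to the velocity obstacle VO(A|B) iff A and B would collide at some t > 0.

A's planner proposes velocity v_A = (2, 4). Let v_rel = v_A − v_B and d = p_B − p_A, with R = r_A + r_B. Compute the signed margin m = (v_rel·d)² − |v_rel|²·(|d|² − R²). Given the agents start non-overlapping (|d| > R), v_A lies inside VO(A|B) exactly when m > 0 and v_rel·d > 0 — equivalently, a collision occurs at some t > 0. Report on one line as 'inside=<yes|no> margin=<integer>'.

d = (-2, 19),  |d|² = 365;  R = 2+5 = 7,  c = 365−7² = 316
v_rel = (0, 1),  |v_rel|² = 1;  v_rel·d = (0)·(-2) + (1)·(19) = 19
1·t² − 38·t + 316 = 0  ⇒  m = 19² − 1·316 = 45
m = 45 > 0,  v_rel·d = 19 > 0  ⇒  inside

inside=yes margin=45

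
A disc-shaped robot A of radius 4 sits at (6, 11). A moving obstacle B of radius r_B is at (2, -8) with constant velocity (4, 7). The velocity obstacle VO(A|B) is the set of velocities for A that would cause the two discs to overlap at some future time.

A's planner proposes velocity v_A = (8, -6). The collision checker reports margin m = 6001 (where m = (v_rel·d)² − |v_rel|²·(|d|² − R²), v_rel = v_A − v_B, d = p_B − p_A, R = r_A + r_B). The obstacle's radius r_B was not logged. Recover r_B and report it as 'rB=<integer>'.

m = 6001
d = (-4, -19);  v_rel = (4, -13),  |v_rel|² = 185
v_rel×d = (4)·(-19) − (-13)·(-4) = -128
since m = R²·185 − (-128)²:  R² = (16384 + 6001) / 185 = 121
R = √121 = 11  ⇒  r_B = 11 − 4 = 7

rB=7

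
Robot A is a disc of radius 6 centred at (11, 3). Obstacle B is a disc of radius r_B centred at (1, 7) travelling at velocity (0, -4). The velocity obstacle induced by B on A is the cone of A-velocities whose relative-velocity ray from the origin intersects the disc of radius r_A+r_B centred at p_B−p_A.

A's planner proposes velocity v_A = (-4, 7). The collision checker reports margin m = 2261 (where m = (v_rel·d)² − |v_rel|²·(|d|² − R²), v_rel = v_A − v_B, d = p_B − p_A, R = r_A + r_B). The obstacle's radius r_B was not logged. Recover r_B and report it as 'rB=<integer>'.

m = 2261
d = (-10, 4);  v_rel = (-4, 11),  |v_rel|² = 137
v_rel×d = (-4)·(4) − (11)·(-10) = 94
since m = R²·137 − 94²:  R² = (8836 + 2261) / 137 = 81
R = √81 = 9  ⇒  r_B = 9 − 6 = 3

rB=3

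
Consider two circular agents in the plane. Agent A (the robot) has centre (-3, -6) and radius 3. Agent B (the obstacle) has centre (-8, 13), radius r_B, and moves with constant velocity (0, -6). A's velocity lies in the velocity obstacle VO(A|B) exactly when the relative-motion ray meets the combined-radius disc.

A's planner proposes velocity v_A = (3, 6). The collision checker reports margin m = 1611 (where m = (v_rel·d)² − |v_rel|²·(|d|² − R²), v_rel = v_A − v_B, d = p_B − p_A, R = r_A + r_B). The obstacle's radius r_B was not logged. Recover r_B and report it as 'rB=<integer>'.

m = 1611
d = (-5, 19);  v_rel = (3, 12),  |v_rel|² = 153
v_rel×d = (3)·(19) − (12)·(-5) = 117
since m = R²·153 − 117²:  R² = (13689 + 1611) / 153 = 100
R = √100 = 10  ⇒  r_B = 10 − 3 = 7

rB=7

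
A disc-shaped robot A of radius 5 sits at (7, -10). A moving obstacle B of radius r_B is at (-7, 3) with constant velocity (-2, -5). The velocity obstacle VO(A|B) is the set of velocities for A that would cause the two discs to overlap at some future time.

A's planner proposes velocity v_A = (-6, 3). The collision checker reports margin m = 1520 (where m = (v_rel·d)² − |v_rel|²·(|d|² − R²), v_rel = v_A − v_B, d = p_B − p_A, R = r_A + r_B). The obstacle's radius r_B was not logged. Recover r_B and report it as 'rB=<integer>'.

m = 1520
d = (-14, 13);  v_rel = (-4, 8),  |v_rel|² = 80
v_rel×d = (-4)·(13) − (8)·(-14) = 60
since m = R²·80 − 60²:  R² = (3600 + 1520) / 80 = 64
R = √64 = 8  ⇒  r_B = 8 − 5 = 3

rB=3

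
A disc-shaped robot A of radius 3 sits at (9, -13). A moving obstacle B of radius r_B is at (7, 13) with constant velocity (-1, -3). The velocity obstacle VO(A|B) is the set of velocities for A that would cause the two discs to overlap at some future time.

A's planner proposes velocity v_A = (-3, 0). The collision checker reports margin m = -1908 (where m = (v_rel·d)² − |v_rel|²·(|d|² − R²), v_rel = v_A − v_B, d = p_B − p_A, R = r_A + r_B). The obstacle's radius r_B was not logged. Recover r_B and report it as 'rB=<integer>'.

m = -1908
d = (-2, 26);  v_rel = (-2, 3),  |v_rel|² = 13
v_rel×d = (-2)·(26) − (3)·(-2) = -46
since m = R²·13 − (-46)²:  R² = (2116 + -1908) / 13 = 16
R = √16 = 4  ⇒  r_B = 4 − 3 = 1

rB=1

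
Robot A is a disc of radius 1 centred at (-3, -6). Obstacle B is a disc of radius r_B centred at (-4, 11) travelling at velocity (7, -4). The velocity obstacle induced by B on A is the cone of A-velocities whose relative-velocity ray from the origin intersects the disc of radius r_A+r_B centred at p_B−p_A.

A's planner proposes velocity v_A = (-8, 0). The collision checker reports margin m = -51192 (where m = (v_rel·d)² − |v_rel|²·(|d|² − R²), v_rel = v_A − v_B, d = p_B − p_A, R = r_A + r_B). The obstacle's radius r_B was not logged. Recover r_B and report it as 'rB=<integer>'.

m = -51192
d = (-1, 17);  v_rel = (-15, 4),  |v_rel|² = 241
v_rel×d = (-15)·(17) − (4)·(-1) = -251
since m = R²·241 − (-251)²:  R² = (63001 + -51192) / 241 = 49
R = √49 = 7  ⇒  r_B = 7 − 1 = 6

rB=6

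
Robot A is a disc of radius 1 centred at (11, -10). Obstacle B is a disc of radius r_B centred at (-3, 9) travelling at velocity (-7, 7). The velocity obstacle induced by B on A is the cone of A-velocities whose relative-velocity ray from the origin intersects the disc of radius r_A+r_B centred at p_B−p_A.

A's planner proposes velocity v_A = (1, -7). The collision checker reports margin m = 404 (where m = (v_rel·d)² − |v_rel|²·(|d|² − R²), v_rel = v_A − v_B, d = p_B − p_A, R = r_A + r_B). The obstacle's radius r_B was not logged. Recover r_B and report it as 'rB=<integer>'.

m = 404
d = (-14, 19);  v_rel = (8, -14),  |v_rel|² = 260
v_rel×d = (8)·(19) − (-14)·(-14) = -44
since m = R²·260 − (-44)²:  R² = (1936 + 404) / 260 = 9
R = √9 = 3  ⇒  r_B = 3 − 1 = 2

rB=2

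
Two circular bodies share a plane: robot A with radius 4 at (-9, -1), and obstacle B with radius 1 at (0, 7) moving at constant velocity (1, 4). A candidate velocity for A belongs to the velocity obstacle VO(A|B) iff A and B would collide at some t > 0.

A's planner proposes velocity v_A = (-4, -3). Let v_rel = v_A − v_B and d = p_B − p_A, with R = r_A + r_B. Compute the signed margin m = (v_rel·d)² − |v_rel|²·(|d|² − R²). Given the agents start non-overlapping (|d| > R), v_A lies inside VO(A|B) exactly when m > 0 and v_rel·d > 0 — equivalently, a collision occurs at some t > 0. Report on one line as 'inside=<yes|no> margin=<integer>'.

d = (9, 8),  |d|² = 145;  R = 4+1 = 5,  c = 145−5² = 120
v_rel = (-5, -7),  |v_rel|² = 74;  v_rel·d = (-5)·(9) + (-7)·(8) = -101
74·t² + 202·t + 120 = 0  ⇒  m = (-101)² − 74·120 = 1321
m = 1321 > 0,  v_rel·d = -101 < 0  ⇒  outside

inside=no margin=1321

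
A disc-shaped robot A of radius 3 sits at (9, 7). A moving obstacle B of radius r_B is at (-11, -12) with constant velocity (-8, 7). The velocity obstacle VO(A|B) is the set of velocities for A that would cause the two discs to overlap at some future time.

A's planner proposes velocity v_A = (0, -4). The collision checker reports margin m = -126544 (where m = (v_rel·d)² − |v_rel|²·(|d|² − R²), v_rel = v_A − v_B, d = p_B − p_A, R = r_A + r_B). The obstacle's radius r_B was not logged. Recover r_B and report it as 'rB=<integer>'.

m = -126544
d = (-20, -19);  v_rel = (8, -11),  |v_rel|² = 185
v_rel×d = (8)·(-19) − (-11)·(-20) = -372
since m = R²·185 − (-372)²:  R² = (138384 + -126544) / 185 = 64
R = √64 = 8  ⇒  r_B = 8 − 3 = 5

rB=5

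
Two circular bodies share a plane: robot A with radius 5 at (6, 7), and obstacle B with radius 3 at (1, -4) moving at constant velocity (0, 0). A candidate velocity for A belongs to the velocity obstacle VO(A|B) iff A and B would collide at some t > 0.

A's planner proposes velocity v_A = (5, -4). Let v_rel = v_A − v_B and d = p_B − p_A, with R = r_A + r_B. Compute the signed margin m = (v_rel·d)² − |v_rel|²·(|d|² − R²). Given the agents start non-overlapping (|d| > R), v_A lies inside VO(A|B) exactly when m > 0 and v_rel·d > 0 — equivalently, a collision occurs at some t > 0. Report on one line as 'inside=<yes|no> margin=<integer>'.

d = (-5, -11),  |d|² = 146;  R = 5+3 = 8,  c = 146−8² = 82
v_rel = (5, -4),  |v_rel|² = 41;  v_rel·d = (5)·(-5) + (-4)·(-11) = 19
41·t² − 38·t + 82 = 0  ⇒  m = 19² − 41·82 = -3001
m = -3001 < 0,  v_rel·d = 19 > 0  ⇒  outside

inside=no margin=-3001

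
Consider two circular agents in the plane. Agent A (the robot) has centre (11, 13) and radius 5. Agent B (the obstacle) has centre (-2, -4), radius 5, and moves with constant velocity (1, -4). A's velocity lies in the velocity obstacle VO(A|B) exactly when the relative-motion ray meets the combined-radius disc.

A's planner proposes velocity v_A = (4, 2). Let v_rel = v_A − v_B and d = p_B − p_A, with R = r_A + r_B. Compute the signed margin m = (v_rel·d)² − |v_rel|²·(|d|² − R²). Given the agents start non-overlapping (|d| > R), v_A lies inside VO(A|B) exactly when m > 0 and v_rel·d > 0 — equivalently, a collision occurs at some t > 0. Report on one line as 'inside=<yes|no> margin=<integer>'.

d = (-13, -17),  |d|² = 458;  R = 5+5 = 10,  c = 458−10² = 358
v_rel = (3, 6),  |v_rel|² = 45;  v_rel·d = (3)·(-13) + (6)·(-17) = -141
45·t² + 282·t + 358 = 0  ⇒  m = (-141)² − 45·358 = 3771
m = 3771 > 0,  v_rel·d = -141 < 0  ⇒  outside

inside=no margin=3771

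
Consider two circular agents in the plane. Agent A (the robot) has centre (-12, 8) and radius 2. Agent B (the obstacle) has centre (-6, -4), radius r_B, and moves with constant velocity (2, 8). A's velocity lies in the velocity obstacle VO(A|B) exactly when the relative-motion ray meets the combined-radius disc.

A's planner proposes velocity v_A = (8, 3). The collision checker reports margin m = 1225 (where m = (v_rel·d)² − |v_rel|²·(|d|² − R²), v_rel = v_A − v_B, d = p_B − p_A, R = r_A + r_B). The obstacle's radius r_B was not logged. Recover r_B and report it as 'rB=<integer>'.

m = 1225
d = (6, -12);  v_rel = (6, -5),  |v_rel|² = 61
v_rel×d = (6)·(-12) − (-5)·(6) = -42
since m = R²·61 − (-42)²:  R² = (1764 + 1225) / 61 = 49
R = √49 = 7  ⇒  r_B = 7 − 2 = 5

rB=5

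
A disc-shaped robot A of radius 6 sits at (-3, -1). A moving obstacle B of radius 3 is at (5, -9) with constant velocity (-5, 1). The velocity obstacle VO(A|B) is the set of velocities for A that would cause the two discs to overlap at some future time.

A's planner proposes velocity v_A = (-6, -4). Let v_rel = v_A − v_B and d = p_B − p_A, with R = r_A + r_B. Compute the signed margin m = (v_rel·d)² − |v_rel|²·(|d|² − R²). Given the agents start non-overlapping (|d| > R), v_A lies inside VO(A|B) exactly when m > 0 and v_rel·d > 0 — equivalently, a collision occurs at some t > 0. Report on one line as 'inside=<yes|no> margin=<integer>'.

d = (8, -8),  |d|² = 128;  R = 6+3 = 9,  c = 128−9² = 47
v_rel = (-1, -5),  |v_rel|² = 26;  v_rel·d = (-1)·(8) + (-5)·(-8) = 32
26·t² − 64·t + 47 = 0  ⇒  m = 32² − 26·47 = -198
m = -198 < 0,  v_rel·d = 32 > 0  ⇒  outside

inside=no margin=-198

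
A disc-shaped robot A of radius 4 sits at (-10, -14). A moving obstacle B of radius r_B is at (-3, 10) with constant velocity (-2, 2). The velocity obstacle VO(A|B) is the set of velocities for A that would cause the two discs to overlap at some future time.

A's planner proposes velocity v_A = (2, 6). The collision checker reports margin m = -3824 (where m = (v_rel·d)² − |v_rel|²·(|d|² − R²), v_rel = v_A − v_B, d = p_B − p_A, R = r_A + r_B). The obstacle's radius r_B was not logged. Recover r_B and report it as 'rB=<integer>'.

m = -3824
d = (7, 24);  v_rel = (4, 4),  |v_rel|² = 32
v_rel×d = (4)·(24) − (4)·(7) = 68
since m = R²·32 − 68²:  R² = (4624 + -3824) / 32 = 25
R = √25 = 5  ⇒  r_B = 5 − 4 = 1

rB=1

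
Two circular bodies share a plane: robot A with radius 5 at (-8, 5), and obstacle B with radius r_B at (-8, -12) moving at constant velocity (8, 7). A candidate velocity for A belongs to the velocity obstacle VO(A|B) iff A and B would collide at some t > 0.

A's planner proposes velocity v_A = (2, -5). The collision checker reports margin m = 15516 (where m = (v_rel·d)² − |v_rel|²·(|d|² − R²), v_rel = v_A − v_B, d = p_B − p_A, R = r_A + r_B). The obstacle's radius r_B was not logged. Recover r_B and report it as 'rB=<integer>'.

m = 15516
d = (0, -17);  v_rel = (-6, -12),  |v_rel|² = 180
v_rel×d = (-6)·(-17) − (-12)·(0) = 102
since m = R²·180 − 102²:  R² = (10404 + 15516) / 180 = 144
R = √144 = 12  ⇒  r_B = 12 − 5 = 7

rB=7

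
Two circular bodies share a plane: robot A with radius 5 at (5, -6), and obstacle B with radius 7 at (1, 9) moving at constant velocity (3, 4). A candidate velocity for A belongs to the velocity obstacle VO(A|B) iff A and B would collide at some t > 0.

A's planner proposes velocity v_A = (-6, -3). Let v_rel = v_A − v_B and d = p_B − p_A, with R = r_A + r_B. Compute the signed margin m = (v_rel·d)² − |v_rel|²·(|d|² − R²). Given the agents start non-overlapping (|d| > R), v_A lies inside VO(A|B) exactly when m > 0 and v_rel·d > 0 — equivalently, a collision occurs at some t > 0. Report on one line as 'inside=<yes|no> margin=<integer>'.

d = (-4, 15),  |d|² = 241;  R = 5+7 = 12,  c = 241−12² = 97
v_rel = (-9, -7),  |v_rel|² = 130;  v_rel·d = (-9)·(-4) + (-7)·(15) = -69
130·t² + 138·t + 97 = 0  ⇒  m = (-69)² − 130·97 = -7849
m = -7849 < 0,  v_rel·d = -69 < 0  ⇒  outside

inside=no margin=-7849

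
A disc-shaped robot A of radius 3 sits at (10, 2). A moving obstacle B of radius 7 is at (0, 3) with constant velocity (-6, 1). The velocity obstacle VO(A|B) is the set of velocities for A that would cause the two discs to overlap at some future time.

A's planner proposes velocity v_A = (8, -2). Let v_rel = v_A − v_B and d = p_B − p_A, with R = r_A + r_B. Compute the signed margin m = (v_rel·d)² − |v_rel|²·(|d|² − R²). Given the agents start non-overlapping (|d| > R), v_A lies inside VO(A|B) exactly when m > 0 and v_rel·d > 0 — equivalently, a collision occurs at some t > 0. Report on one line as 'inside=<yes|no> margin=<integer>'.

d = (-10, 1),  |d|² = 101;  R = 3+7 = 10,  c = 101−10² = 1
v_rel = (14, -3),  |v_rel|² = 205;  v_rel·d = (14)·(-10) + (-3)·(1) = -143
205·t² + 286·t + 1 = 0  ⇒  m = (-143)² − 205·1 = 20244
m = 20244 > 0,  v_rel·d = -143 < 0  ⇒  outside

inside=no margin=20244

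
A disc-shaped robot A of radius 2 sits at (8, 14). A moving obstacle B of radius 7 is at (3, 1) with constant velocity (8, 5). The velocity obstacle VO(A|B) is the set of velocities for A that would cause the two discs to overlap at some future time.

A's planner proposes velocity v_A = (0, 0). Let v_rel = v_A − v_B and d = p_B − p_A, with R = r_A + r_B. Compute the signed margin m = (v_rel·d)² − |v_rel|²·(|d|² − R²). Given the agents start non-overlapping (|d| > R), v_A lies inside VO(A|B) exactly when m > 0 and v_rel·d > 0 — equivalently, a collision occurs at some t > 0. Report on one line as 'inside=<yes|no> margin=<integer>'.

d = (-5, -13),  |d|² = 194;  R = 2+7 = 9,  c = 194−9² = 113
v_rel = (-8, -5),  |v_rel|² = 89;  v_rel·d = (-8)·(-5) + (-5)·(-13) = 105
89·t² − 210·t + 113 = 0  ⇒  m = 105² − 89·113 = 968
m = 968 > 0,  v_rel·d = 105 > 0  ⇒  inside

inside=yes margin=968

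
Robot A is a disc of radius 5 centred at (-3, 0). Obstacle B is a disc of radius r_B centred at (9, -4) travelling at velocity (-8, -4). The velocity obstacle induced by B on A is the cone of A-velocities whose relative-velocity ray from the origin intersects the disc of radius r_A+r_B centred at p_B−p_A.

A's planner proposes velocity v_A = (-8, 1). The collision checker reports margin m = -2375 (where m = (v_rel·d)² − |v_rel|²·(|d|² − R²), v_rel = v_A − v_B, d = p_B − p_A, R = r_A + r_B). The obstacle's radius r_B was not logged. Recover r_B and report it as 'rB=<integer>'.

m = -2375
d = (12, -4);  v_rel = (0, 5),  |v_rel|² = 25
v_rel×d = (0)·(-4) − (5)·(12) = -60
since m = R²·25 − (-60)²:  R² = (3600 + -2375) / 25 = 49
R = √49 = 7  ⇒  r_B = 7 − 5 = 2

rB=2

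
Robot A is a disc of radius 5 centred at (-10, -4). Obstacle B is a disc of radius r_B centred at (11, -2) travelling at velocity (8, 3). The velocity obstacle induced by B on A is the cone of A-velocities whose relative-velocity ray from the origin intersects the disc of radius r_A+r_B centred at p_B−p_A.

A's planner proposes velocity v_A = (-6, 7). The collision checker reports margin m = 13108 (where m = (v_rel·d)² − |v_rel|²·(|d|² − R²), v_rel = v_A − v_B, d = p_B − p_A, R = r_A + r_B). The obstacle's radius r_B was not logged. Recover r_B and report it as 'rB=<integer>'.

m = 13108
d = (21, 2);  v_rel = (-14, 4),  |v_rel|² = 212
v_rel×d = (-14)·(2) − (4)·(21) = -112
since m = R²·212 − (-112)²:  R² = (12544 + 13108) / 212 = 121
R = √121 = 11  ⇒  r_B = 11 − 5 = 6

rB=6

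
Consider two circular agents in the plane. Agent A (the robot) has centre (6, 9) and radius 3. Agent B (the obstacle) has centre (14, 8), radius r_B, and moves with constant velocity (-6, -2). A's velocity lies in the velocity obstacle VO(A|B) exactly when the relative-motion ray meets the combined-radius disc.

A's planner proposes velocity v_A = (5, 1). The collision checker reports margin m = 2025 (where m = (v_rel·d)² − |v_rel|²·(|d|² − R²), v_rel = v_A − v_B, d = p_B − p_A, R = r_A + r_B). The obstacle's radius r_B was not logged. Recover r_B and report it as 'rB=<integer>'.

m = 2025
d = (8, -1);  v_rel = (11, 3),  |v_rel|² = 130
v_rel×d = (11)·(-1) − (3)·(8) = -35
since m = R²·130 − (-35)²:  R² = (1225 + 2025) / 130 = 25
R = √25 = 5  ⇒  r_B = 5 − 3 = 2

rB=2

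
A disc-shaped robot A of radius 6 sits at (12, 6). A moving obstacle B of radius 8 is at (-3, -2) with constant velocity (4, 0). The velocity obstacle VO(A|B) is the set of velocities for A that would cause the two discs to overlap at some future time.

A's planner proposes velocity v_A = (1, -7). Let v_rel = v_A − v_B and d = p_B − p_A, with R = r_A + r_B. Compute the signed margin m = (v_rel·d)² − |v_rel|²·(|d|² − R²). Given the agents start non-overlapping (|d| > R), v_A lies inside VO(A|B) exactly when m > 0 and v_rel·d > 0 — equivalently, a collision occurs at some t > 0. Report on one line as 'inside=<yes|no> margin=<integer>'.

d = (-15, -8),  |d|² = 289;  R = 6+8 = 14,  c = 289−14² = 93
v_rel = (-3, -7),  |v_rel|² = 58;  v_rel·d = (-3)·(-15) + (-7)·(-8) = 101
58·t² − 202·t + 93 = 0  ⇒  m = 101² − 58·93 = 4807
m = 4807 > 0,  v_rel·d = 101 > 0  ⇒  inside

inside=yes margin=4807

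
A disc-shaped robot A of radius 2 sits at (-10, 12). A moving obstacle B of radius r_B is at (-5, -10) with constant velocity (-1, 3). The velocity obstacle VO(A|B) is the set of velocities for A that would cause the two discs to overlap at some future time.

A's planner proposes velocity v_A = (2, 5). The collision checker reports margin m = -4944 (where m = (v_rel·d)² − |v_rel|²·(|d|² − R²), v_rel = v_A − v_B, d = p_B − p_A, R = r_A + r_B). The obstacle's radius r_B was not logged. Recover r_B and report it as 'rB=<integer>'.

m = -4944
d = (5, -22);  v_rel = (3, 2),  |v_rel|² = 13
v_rel×d = (3)·(-22) − (2)·(5) = -76
since m = R²·13 − (-76)²:  R² = (5776 + -4944) / 13 = 64
R = √64 = 8  ⇒  r_B = 8 − 2 = 6

rB=6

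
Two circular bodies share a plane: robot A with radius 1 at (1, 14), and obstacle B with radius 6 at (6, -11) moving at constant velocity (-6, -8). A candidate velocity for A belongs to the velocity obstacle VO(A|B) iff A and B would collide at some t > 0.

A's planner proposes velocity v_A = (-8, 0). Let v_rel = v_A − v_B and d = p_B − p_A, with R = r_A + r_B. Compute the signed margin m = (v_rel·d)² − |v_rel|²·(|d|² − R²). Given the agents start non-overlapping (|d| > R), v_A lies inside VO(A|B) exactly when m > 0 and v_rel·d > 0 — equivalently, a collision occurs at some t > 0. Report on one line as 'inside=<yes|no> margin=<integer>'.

d = (5, -25),  |d|² = 650;  R = 1+6 = 7,  c = 650−7² = 601
v_rel = (-2, 8),  |v_rel|² = 68;  v_rel·d = (-2)·(5) + (8)·(-25) = -210
68·t² + 420·t + 601 = 0  ⇒  m = (-210)² − 68·601 = 3232
m = 3232 > 0,  v_rel·d = -210 < 0  ⇒  outside

inside=no margin=3232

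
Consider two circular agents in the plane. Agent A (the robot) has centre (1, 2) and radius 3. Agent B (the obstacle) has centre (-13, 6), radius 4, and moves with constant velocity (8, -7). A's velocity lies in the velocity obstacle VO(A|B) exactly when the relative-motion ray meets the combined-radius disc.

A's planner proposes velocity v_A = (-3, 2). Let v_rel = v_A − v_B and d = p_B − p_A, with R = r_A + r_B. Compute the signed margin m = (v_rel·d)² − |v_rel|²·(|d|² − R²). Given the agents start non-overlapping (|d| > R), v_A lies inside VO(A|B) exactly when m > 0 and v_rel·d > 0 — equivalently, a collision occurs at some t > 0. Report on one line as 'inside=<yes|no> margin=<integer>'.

d = (-14, 4),  |d|² = 212;  R = 3+4 = 7,  c = 212−7² = 163
v_rel = (-11, 9),  |v_rel|² = 202;  v_rel·d = (-11)·(-14) + (9)·(4) = 190
202·t² − 380·t + 163 = 0  ⇒  m = 190² − 202·163 = 3174
m = 3174 > 0,  v_rel·d = 190 > 0  ⇒  inside

inside=yes margin=3174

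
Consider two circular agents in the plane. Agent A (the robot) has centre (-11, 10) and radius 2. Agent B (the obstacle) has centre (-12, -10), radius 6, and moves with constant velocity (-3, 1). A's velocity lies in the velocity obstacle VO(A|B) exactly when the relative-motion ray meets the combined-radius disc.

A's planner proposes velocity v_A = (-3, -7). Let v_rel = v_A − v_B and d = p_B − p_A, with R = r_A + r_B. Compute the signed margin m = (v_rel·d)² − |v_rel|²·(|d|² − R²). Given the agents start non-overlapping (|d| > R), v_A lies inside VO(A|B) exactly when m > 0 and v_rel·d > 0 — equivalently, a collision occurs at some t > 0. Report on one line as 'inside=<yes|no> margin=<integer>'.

d = (-1, -20),  |d|² = 401;  R = 2+6 = 8,  c = 401−8² = 337
v_rel = (0, -8),  |v_rel|² = 64;  v_rel·d = (0)·(-1) + (-8)·(-20) = 160
64·t² − 320·t + 337 = 0  ⇒  m = 160² − 64·337 = 4032
m = 4032 > 0,  v_rel·d = 160 > 0  ⇒  inside

inside=yes margin=4032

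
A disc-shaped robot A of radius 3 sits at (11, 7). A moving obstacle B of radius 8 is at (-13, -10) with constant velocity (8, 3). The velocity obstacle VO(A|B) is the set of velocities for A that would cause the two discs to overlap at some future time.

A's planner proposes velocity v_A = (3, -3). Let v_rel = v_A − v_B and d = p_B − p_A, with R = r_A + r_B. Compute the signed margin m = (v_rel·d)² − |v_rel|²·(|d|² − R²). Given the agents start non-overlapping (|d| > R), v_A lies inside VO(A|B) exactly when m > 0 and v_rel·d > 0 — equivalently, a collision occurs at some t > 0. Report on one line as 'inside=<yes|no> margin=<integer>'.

d = (-24, -17),  |d|² = 865;  R = 3+8 = 11,  c = 865−11² = 744
v_rel = (-5, -6),  |v_rel|² = 61;  v_rel·d = (-5)·(-24) + (-6)·(-17) = 222
61·t² − 444·t + 744 = 0  ⇒  m = 222² − 61·744 = 3900
m = 3900 > 0,  v_rel·d = 222 > 0  ⇒  inside

inside=yes margin=3900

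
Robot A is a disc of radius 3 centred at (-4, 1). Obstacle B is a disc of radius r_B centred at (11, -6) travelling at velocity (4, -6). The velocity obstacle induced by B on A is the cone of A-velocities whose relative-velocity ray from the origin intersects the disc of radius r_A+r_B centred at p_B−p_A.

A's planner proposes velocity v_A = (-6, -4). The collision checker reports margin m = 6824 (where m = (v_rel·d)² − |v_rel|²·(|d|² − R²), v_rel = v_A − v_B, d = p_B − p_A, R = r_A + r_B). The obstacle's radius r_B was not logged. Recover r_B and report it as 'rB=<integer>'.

m = 6824
d = (15, -7);  v_rel = (-10, 2),  |v_rel|² = 104
v_rel×d = (-10)·(-7) − (2)·(15) = 40
since m = R²·104 − 40²:  R² = (1600 + 6824) / 104 = 81
R = √81 = 9  ⇒  r_B = 9 − 3 = 6

rB=6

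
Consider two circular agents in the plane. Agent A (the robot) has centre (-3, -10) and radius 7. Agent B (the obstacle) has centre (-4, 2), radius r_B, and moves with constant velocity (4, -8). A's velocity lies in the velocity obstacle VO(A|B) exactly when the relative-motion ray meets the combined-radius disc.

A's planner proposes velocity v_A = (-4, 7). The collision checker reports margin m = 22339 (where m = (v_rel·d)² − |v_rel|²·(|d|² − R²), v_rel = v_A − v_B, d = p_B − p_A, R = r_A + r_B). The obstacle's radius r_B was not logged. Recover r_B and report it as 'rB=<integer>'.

m = 22339
d = (-1, 12);  v_rel = (-8, 15),  |v_rel|² = 289
v_rel×d = (-8)·(12) − (15)·(-1) = -81
since m = R²·289 − (-81)²:  R² = (6561 + 22339) / 289 = 100
R = √100 = 10  ⇒  r_B = 10 − 7 = 3

rB=3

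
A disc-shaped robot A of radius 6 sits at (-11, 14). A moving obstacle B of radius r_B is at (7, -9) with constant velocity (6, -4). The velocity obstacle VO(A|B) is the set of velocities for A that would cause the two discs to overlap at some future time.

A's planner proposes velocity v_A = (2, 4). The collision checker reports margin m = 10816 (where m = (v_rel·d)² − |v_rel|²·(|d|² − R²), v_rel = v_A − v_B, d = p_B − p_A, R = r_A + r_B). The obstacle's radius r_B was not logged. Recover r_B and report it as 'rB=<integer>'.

m = 10816
d = (18, -23);  v_rel = (-4, 8),  |v_rel|² = 80
v_rel×d = (-4)·(-23) − (8)·(18) = -52
since m = R²·80 − (-52)²:  R² = (2704 + 10816) / 80 = 169
R = √169 = 13  ⇒  r_B = 13 − 6 = 7

rB=7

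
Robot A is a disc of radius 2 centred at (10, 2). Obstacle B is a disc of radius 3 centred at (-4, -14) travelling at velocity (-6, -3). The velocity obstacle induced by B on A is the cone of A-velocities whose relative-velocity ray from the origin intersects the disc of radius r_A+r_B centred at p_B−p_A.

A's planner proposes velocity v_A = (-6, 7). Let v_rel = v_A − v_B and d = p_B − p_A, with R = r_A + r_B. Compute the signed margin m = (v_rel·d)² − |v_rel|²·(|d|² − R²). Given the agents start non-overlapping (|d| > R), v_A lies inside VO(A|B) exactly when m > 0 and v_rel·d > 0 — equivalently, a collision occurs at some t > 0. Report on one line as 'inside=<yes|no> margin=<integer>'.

d = (-14, -16),  |d|² = 452;  R = 2+3 = 5,  c = 452−5² = 427
v_rel = (0, 10),  |v_rel|² = 100;  v_rel·d = (0)·(-14) + (10)·(-16) = -160
100·t² + 320·t + 427 = 0  ⇒  m = (-160)² − 100·427 = -17100
m = -17100 < 0,  v_rel·d = -160 < 0  ⇒  outside

inside=no margin=-17100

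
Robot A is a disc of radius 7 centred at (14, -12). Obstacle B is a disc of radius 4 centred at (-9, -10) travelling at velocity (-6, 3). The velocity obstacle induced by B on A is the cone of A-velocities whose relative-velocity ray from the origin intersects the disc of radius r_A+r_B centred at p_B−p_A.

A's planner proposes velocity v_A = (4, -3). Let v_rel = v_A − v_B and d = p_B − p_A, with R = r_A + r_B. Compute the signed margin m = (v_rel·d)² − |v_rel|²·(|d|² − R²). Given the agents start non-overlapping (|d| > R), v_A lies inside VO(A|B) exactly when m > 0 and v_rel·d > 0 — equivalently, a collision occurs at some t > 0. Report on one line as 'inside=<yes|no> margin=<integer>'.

d = (-23, 2),  |d|² = 533;  R = 7+4 = 11,  c = 533−11² = 412
v_rel = (10, -6),  |v_rel|² = 136;  v_rel·d = (10)·(-23) + (-6)·(2) = -242
136·t² + 484·t + 412 = 0  ⇒  m = (-242)² − 136·412 = 2532
m = 2532 > 0,  v_rel·d = -242 < 0  ⇒  outside

inside=no margin=2532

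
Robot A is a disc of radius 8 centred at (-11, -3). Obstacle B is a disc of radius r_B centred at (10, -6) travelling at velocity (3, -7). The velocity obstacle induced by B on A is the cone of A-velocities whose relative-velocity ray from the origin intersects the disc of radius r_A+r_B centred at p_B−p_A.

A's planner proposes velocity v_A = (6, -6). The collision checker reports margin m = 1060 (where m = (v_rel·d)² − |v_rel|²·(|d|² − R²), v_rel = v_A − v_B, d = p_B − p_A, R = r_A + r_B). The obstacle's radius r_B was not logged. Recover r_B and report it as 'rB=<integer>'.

m = 1060
d = (21, -3);  v_rel = (3, 1),  |v_rel|² = 10
v_rel×d = (3)·(-3) − (1)·(21) = -30
since m = R²·10 − (-30)²:  R² = (900 + 1060) / 10 = 196
R = √196 = 14  ⇒  r_B = 14 − 8 = 6

rB=6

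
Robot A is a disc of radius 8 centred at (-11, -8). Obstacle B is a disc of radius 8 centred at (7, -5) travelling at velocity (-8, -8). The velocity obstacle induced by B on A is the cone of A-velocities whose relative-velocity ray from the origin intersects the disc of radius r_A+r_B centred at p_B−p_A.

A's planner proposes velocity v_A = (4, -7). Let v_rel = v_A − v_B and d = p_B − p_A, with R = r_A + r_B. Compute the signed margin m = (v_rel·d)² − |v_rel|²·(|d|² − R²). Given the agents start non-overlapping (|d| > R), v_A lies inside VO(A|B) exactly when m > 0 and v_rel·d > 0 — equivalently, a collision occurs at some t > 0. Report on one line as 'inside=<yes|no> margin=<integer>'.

d = (18, 3),  |d|² = 333;  R = 8+8 = 16,  c = 333−16² = 77
v_rel = (12, 1),  |v_rel|² = 145;  v_rel·d = (12)·(18) + (1)·(3) = 219
145·t² − 438·t + 77 = 0  ⇒  m = 219² − 145·77 = 36796
m = 36796 > 0,  v_rel·d = 219 > 0  ⇒  inside

inside=yes margin=36796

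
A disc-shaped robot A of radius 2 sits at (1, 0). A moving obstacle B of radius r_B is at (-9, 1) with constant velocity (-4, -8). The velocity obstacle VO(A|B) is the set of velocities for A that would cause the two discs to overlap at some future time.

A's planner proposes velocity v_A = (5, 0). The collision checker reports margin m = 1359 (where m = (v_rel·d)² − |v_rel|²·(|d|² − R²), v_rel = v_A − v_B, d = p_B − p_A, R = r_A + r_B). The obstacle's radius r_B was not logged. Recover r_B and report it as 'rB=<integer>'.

m = 1359
d = (-10, 1);  v_rel = (9, 8),  |v_rel|² = 145
v_rel×d = (9)·(1) − (8)·(-10) = 89
since m = R²·145 − 89²:  R² = (7921 + 1359) / 145 = 64
R = √64 = 8  ⇒  r_B = 8 − 2 = 6

rB=6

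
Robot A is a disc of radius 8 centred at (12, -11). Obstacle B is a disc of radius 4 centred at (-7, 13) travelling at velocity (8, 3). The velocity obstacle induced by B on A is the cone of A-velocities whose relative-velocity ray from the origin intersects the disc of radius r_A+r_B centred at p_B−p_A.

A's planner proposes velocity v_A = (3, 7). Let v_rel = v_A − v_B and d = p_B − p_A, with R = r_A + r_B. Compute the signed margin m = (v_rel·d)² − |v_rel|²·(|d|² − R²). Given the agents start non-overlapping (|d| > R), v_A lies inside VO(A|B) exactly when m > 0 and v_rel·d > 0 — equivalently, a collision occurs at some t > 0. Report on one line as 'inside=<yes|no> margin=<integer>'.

d = (-19, 24),  |d|² = 937;  R = 8+4 = 12,  c = 937−12² = 793
v_rel = (-5, 4),  |v_rel|² = 41;  v_rel·d = (-5)·(-19) + (4)·(24) = 191
41·t² − 382·t + 793 = 0  ⇒  m = 191² − 41·793 = 3968
m = 3968 > 0,  v_rel·d = 191 > 0  ⇒  inside

inside=yes margin=3968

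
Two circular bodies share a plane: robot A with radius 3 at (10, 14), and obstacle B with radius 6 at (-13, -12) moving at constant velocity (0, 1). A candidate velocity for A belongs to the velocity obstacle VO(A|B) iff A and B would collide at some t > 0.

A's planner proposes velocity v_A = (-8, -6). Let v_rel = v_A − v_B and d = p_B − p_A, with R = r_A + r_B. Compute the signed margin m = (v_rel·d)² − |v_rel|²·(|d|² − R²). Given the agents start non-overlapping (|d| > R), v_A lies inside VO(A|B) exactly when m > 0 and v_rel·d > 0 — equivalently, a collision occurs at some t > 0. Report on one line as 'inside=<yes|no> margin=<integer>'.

d = (-23, -26),  |d|² = 1205;  R = 3+6 = 9,  c = 1205−9² = 1124
v_rel = (-8, -7),  |v_rel|² = 113;  v_rel·d = (-8)·(-23) + (-7)·(-26) = 366
113·t² − 732·t + 1124 = 0  ⇒  m = 366² − 113·1124 = 6944
m = 6944 > 0,  v_rel·d = 366 > 0  ⇒  inside

inside=yes margin=6944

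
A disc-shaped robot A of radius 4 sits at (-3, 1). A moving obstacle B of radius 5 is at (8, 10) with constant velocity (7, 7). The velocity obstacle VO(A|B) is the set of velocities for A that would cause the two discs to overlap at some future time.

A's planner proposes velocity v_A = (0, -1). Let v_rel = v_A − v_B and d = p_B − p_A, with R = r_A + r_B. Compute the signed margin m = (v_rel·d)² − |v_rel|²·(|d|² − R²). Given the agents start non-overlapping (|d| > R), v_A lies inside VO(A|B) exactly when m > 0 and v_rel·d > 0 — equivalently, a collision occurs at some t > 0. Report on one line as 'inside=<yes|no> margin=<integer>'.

d = (11, 9),  |d|² = 202;  R = 4+5 = 9,  c = 202−9² = 121
v_rel = (-7, -8),  |v_rel|² = 113;  v_rel·d = (-7)·(11) + (-8)·(9) = -149
113·t² + 298·t + 121 = 0  ⇒  m = (-149)² − 113·121 = 8528
m = 8528 > 0,  v_rel·d = -149 < 0  ⇒  outside

inside=no margin=8528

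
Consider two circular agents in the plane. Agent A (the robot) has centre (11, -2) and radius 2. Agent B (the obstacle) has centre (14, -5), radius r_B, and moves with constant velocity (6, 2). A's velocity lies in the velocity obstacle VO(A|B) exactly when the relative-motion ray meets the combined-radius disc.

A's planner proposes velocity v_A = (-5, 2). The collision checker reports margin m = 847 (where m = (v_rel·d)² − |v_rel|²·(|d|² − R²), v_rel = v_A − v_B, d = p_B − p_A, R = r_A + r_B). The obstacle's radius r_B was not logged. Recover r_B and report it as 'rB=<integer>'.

m = 847
d = (3, -3);  v_rel = (-11, 0),  |v_rel|² = 121
v_rel×d = (-11)·(-3) − (0)·(3) = 33
since m = R²·121 − 33²:  R² = (1089 + 847) / 121 = 16
R = √16 = 4  ⇒  r_B = 4 − 2 = 2

rB=2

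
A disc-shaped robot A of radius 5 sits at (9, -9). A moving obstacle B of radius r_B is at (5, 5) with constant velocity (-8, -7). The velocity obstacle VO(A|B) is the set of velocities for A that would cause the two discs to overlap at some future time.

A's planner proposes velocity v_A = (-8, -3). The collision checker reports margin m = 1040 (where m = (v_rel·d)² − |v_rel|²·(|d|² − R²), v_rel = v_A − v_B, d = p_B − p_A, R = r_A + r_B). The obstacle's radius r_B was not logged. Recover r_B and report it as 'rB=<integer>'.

m = 1040
d = (-4, 14);  v_rel = (0, 4),  |v_rel|² = 16
v_rel×d = (0)·(14) − (4)·(-4) = 16
since m = R²·16 − 16²:  R² = (256 + 1040) / 16 = 81
R = √81 = 9  ⇒  r_B = 9 − 5 = 4

rB=4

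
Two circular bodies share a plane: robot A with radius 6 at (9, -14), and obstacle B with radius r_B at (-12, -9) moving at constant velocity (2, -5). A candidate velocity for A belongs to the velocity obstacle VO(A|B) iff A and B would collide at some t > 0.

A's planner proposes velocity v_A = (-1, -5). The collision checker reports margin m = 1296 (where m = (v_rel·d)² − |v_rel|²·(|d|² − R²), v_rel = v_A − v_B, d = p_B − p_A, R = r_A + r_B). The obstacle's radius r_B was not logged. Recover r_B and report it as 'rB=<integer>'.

m = 1296
d = (-21, 5);  v_rel = (-3, 0),  |v_rel|² = 9
v_rel×d = (-3)·(5) − (0)·(-21) = -15
since m = R²·9 − (-15)²:  R² = (225 + 1296) / 9 = 169
R = √169 = 13  ⇒  r_B = 13 − 6 = 7

rB=7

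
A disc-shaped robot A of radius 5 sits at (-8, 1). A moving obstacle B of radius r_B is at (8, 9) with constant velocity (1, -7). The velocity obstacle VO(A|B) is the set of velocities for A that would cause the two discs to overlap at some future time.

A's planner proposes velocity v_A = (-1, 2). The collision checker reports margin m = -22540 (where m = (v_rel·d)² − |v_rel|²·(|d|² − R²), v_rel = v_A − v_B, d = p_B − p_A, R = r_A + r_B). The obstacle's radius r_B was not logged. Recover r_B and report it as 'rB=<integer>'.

m = -22540
d = (16, 8);  v_rel = (-2, 9),  |v_rel|² = 85
v_rel×d = (-2)·(8) − (9)·(16) = -160
since m = R²·85 − (-160)²:  R² = (25600 + -22540) / 85 = 36
R = √36 = 6  ⇒  r_B = 6 − 5 = 1

rB=1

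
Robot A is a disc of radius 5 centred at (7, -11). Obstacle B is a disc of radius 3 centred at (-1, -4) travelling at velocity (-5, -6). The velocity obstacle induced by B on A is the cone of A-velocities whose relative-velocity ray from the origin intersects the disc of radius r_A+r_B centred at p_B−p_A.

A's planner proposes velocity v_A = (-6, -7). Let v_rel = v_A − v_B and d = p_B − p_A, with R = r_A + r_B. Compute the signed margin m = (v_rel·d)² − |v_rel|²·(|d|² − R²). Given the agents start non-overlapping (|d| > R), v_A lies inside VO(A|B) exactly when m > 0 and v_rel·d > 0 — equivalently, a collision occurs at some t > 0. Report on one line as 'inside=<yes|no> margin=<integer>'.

d = (-8, 7),  |d|² = 113;  R = 5+3 = 8,  c = 113−8² = 49
v_rel = (-1, -1),  |v_rel|² = 2;  v_rel·d = (-1)·(-8) + (-1)·(7) = 1
2·t² − 2·t + 49 = 0  ⇒  m = 1² − 2·49 = -97
m = -97 < 0,  v_rel·d = 1 > 0  ⇒  outside

inside=no margin=-97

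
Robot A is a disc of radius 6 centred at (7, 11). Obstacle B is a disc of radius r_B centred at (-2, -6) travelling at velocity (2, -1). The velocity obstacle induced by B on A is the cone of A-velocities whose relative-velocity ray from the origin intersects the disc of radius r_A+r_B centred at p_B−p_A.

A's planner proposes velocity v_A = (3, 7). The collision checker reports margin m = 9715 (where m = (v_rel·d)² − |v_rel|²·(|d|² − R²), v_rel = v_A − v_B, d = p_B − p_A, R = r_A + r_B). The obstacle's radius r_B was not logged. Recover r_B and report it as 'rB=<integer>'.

m = 9715
d = (-9, -17);  v_rel = (1, 8),  |v_rel|² = 65
v_rel×d = (1)·(-17) − (8)·(-9) = 55
since m = R²·65 − 55²:  R² = (3025 + 9715) / 65 = 196
R = √196 = 14  ⇒  r_B = 14 − 6 = 8

rB=8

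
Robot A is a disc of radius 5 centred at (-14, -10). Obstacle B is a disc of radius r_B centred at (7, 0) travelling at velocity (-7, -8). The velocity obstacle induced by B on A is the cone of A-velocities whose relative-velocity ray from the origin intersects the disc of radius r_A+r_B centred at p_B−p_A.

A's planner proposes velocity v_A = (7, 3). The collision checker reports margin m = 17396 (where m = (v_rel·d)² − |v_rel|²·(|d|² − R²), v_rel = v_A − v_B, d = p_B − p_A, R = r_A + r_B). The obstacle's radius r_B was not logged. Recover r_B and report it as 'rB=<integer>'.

m = 17396
d = (21, 10);  v_rel = (14, 11),  |v_rel|² = 317
v_rel×d = (14)·(10) − (11)·(21) = -91
since m = R²·317 − (-91)²:  R² = (8281 + 17396) / 317 = 81
R = √81 = 9  ⇒  r_B = 9 − 5 = 4

rB=4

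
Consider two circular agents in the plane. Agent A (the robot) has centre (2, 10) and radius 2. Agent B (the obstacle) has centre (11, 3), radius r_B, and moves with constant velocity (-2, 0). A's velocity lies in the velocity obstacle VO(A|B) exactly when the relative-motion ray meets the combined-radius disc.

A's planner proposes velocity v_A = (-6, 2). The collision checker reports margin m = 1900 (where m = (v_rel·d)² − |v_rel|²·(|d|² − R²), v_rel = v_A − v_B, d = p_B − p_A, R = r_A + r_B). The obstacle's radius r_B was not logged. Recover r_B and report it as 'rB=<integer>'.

m = 1900
d = (9, -7);  v_rel = (-4, 2),  |v_rel|² = 20
v_rel×d = (-4)·(-7) − (2)·(9) = 10
since m = R²·20 − 10²:  R² = (100 + 1900) / 20 = 100
R = √100 = 10  ⇒  r_B = 10 − 2 = 8

rB=8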